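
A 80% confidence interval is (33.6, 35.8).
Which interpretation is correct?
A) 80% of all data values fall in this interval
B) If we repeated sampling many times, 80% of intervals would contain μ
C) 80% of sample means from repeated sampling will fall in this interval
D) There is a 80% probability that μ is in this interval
B

A) Wrong — a CI is about the parameter μ, not individual data values.
B) Correct — this is the frequentist long-run coverage interpretation.
C) Wrong — coverage applies to intervals containing μ, not to future x̄ values.
D) Wrong — μ is fixed; the randomness lives in the interval, not in μ.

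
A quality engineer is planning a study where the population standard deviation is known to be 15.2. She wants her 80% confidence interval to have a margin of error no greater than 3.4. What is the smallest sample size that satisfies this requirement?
n ≥ 33

For margin E ≤ 3.4:
n ≥ (z* · σ / E)²
n ≥ (1.282 · 15.2 / 3.4)²
n ≥ 32.85

Minimum n = 33 (rounding up)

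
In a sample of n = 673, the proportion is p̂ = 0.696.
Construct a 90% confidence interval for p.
(0.667, 0.725)

Proportion CI:
SE = √(p̂(1-p̂)/n) = √(0.696 · 0.304 / 673) = 0.01773

z* = 1.645
Margin = z* · SE = 1.645 · 0.01773 = 0.0292

CI: 0.696 ± 0.0292 = (0.667, 0.725)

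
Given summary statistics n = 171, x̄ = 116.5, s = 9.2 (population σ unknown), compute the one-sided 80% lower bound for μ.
μ ≥ 115.91

Lower bound (one-sided):
t* = 0.844 (one-sided for 80%)
Lower bound = x̄ - t* · s/√n = 116.5 - 0.844 · 9.2/√171 = 115.91

We are 80% confident that μ ≥ 115.91.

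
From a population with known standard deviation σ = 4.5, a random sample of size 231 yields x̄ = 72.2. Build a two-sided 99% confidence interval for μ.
(71.44, 72.96)

z-interval (σ known):
z* = 2.576 for 99% confidence

Margin of error = z* · σ/√n = 2.576 · 4.5/√231 = 0.76

CI: (72.2 - 0.76, 72.2 + 0.76) = (71.44, 72.96)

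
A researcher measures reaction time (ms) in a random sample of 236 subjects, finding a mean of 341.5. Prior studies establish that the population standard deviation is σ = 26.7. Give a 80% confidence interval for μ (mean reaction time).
(339.27, 343.73)

z-interval (σ known):
z* = 1.282 for 80% confidence

Margin of error = z* · σ/√n = 1.282 · 26.7/√236 = 2.23

CI: (341.5 - 2.23, 341.5 + 2.23) = (339.27, 343.73)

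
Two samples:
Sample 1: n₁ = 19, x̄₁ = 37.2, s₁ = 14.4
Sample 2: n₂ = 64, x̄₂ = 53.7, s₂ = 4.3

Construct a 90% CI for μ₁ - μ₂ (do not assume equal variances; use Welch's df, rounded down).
(-22.30, -10.70)

Difference: x̄₁ - x̄₂ = -16.50
SE = √(s₁²/n₁ + s₂²/n₂) = √(14.4²/19 + 4.3²/64) = 3.3470
df = 18.96 → 18 (Welch–Satterthwaite, rounded down)
t* = 1.734

CI: -16.50 ± 1.734 · 3.3470 = -16.50 ± 5.80 = (-22.30, -10.70)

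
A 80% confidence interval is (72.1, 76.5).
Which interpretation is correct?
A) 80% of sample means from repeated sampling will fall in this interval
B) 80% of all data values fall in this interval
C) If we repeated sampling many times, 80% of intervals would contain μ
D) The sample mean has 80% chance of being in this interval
C

A) Wrong — coverage applies to intervals containing μ, not to future x̄ values.
B) Wrong — a CI is about the parameter μ, not individual data values.
C) Correct — this is the frequentist long-run coverage interpretation.
D) Wrong — x̄ is observed and sits in the interval by construction.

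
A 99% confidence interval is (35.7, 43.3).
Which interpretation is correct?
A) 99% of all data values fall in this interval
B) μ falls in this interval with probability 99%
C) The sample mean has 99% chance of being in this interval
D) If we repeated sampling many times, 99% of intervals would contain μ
D

A) Wrong — a CI is about the parameter μ, not individual data values.
B) Wrong — μ is fixed; the randomness lives in the interval, not in μ.
C) Wrong — x̄ is observed and sits in the interval by construction.
D) Correct — this is the frequentist long-run coverage interpretation.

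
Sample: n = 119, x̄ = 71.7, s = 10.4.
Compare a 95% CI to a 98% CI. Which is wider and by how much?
98% CI is wider by 0.72

df = 118
95% CI: t* = 1.980, (69.81, 73.59), width = 2 · t* · s/√n = 3.78
98% CI: t* = 2.358, (69.45, 73.95), width = 2 · t* · s/√n = 4.50

The 98% CI is wider by 4.50 - 3.78 = 0.72.
Higher confidence requires a wider interval.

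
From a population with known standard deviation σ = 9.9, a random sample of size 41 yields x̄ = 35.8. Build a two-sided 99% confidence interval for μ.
(31.82, 39.78)

z-interval (σ known):
z* = 2.576 for 99% confidence

Margin of error = z* · σ/√n = 2.576 · 9.9/√41 = 3.98

CI: (35.8 - 3.98, 35.8 + 3.98) = (31.82, 39.78)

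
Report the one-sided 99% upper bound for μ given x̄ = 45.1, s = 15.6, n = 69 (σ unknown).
μ ≤ 49.57

Upper bound (one-sided):
t* = 2.382 (one-sided for 99%)
Upper bound = x̄ + t* · s/√n = 45.1 + 2.382 · 15.6/√69 = 49.57

We are 99% confident that μ ≤ 49.57.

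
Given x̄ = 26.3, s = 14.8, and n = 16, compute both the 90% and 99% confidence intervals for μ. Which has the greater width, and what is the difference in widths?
99% CI is wider by 8.84

df = 15
90% CI: t* = 1.753, (19.81, 32.79), width = 2 · t* · s/√n = 12.97
99% CI: t* = 2.947, (15.40, 37.20), width = 2 · t* · s/√n = 21.81

The 99% CI is wider by 21.81 - 12.97 = 8.84.
Higher confidence requires a wider interval.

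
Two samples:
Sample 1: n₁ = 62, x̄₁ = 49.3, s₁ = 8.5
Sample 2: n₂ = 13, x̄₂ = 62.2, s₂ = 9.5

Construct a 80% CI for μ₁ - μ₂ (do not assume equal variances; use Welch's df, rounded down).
(-16.71, -9.09)

Difference: x̄₁ - x̄₂ = -12.90
SE = √(s₁²/n₁ + s₂²/n₂) = √(8.5²/62 + 9.5²/13) = 2.8474
df = 16.28 → 16 (Welch–Satterthwaite, rounded down)
t* = 1.337

CI: -12.90 ± 1.337 · 2.8474 = -12.90 ± 3.81 = (-16.71, -9.09)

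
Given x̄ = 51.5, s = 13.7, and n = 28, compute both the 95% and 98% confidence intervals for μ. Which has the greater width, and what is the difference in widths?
98% CI is wider by 2.18

df = 27
95% CI: t* = 2.052, (46.19, 56.81), width = 2 · t* · s/√n = 10.63
98% CI: t* = 2.473, (45.10, 57.90), width = 2 · t* · s/√n = 12.81

The 98% CI is wider by 12.81 - 10.63 = 2.18.
Higher confidence requires a wider interval.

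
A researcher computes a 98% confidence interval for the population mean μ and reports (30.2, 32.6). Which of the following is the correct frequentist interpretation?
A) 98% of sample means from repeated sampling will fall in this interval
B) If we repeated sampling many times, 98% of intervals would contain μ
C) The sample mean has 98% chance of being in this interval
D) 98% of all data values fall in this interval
B

A) Wrong — coverage applies to intervals containing μ, not to future x̄ values.
B) Correct — this is the frequentist long-run coverage interpretation.
C) Wrong — x̄ is observed and sits in the interval by construction.
D) Wrong — a CI is about the parameter μ, not individual data values.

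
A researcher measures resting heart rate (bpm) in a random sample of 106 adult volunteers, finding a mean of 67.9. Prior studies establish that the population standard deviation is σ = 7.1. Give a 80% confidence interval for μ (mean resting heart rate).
(67.02, 68.78)

z-interval (σ known):
z* = 1.282 for 80% confidence

Margin of error = z* · σ/√n = 1.282 · 7.1/√106 = 0.88

CI: (67.9 - 0.88, 67.9 + 0.88) = (67.02, 68.78)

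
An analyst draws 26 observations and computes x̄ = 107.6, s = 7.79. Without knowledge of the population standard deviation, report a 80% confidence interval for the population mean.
(105.59, 109.61)

t-interval (σ unknown):
df = n - 1 = 25
t* = 1.316 for 80% confidence

Margin of error = t* · s/√n = 1.316 · 7.79/√26 = 2.01

CI: (105.59, 109.61)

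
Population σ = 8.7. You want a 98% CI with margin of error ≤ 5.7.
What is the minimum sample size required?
n ≥ 13

For margin E ≤ 5.7:
n ≥ (z* · σ / E)²
n ≥ (2.326 · 8.7 / 5.7)²
n ≥ 12.60

Minimum n = 13 (rounding up)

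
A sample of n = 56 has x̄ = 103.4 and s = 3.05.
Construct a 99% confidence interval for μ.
(102.31, 104.49)

t-interval (σ unknown):
df = n - 1 = 55
t* = 2.668 for 99% confidence

Margin of error = t* · s/√n = 2.668 · 3.05/√56 = 1.09

CI: (102.31, 104.49)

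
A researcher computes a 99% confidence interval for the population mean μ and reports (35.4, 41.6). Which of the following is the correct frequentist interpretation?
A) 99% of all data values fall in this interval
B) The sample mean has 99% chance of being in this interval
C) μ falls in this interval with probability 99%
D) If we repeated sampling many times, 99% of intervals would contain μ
D

A) Wrong — a CI is about the parameter μ, not individual data values.
B) Wrong — x̄ is observed and sits in the interval by construction.
C) Wrong — μ is fixed; the randomness lives in the interval, not in μ.
D) Correct — this is the frequentist long-run coverage interpretation.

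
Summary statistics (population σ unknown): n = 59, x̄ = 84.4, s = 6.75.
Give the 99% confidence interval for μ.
(82.06, 86.74)

t-interval (σ unknown):
df = n - 1 = 58
t* = 2.663 for 99% confidence

Margin of error = t* · s/√n = 2.663 · 6.75/√59 = 2.34

CI: (82.06, 86.74)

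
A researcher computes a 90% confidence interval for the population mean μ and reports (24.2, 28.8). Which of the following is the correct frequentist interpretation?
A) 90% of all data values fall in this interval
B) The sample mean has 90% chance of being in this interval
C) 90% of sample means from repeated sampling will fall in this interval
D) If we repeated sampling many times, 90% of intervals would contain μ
D

A) Wrong — a CI is about the parameter μ, not individual data values.
B) Wrong — x̄ is observed and sits in the interval by construction.
C) Wrong — coverage applies to intervals containing μ, not to future x̄ values.
D) Correct — this is the frequentist long-run coverage interpretation.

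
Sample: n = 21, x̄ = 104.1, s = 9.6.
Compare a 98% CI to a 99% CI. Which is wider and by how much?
99% CI is wider by 1.33

df = 20
98% CI: t* = 2.528, (98.80, 109.40), width = 2 · t* · s/√n = 10.59
99% CI: t* = 2.845, (98.14, 110.06), width = 2 · t* · s/√n = 11.92

The 99% CI is wider by 11.92 - 10.59 = 1.33.
Higher confidence requires a wider interval.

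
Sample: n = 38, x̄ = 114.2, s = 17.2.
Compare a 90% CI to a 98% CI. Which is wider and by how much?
98% CI is wider by 4.16

df = 37
90% CI: t* = 1.687, (109.49, 118.91), width = 2 · t* · s/√n = 9.41
98% CI: t* = 2.431, (107.42, 120.98), width = 2 · t* · s/√n = 13.57

The 98% CI is wider by 13.57 - 9.41 = 4.16.
Higher confidence requires a wider interval.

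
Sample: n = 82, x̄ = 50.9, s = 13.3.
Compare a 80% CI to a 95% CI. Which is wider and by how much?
95% CI is wider by 2.05

df = 81
80% CI: t* = 1.292, (49.00, 52.80), width = 2 · t* · s/√n = 3.80
95% CI: t* = 1.990, (47.98, 53.82), width = 2 · t* · s/√n = 5.85

The 95% CI is wider by 5.85 - 3.80 = 2.05.
Higher confidence requires a wider interval.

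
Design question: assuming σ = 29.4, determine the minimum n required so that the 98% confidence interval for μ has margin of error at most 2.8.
n ≥ 597

For margin E ≤ 2.8:
n ≥ (z* · σ / E)²
n ≥ (2.326 · 29.4 / 2.8)²
n ≥ 596.48

Minimum n = 597 (rounding up)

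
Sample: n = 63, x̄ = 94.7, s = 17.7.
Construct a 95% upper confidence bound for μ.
μ ≤ 98.42

Upper bound (one-sided):
t* = 1.670 (one-sided for 95%)
Upper bound = x̄ + t* · s/√n = 94.7 + 1.670 · 17.7/√63 = 98.42

We are 95% confident that μ ≤ 98.42.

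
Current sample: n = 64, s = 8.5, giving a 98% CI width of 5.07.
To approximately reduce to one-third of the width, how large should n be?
n ≈ 576

CI width ∝ 1/√n
To reduce width by factor 3, need √n to grow by 3 → need 3² = 9 times as many samples.

Current: n = 64, width = 5.07
New: n = 576, width ≈ 1.65

Width reduced by factor of 5.07/1.65 = 3.07.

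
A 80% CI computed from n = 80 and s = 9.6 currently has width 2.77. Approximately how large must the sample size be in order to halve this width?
n ≈ 320

CI width ∝ 1/√n
To reduce width by factor 2, need √n to grow by 2 → need 2² = 4 times as many samples.

Current: n = 80, width = 2.77
New: n = 320, width ≈ 1.38

Width reduced by factor of 2.77/1.38 = 2.01.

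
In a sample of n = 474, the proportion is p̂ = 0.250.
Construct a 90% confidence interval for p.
(0.217, 0.283)

Proportion CI:
SE = √(p̂(1-p̂)/n) = √(0.250 · 0.750 / 474) = 0.01989

z* = 1.645
Margin = z* · SE = 1.645 · 0.01989 = 0.0327

CI: 0.250 ± 0.0327 = (0.217, 0.283)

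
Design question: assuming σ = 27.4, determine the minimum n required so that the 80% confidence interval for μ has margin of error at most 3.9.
n ≥ 82

For margin E ≤ 3.9:
n ≥ (z* · σ / E)²
n ≥ (1.282 · 27.4 / 3.9)²
n ≥ 81.12

Minimum n = 82 (rounding up)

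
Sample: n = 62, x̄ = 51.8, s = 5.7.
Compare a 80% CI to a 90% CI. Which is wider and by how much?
90% CI is wider by 0.54

df = 61
80% CI: t* = 1.296, (50.86, 52.74), width = 2 · t* · s/√n = 1.88
90% CI: t* = 1.670, (50.59, 53.01), width = 2 · t* · s/√n = 2.42

The 90% CI is wider by 2.42 - 1.88 = 0.54.
Higher confidence requires a wider interval.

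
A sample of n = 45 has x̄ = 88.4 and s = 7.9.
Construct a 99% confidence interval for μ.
(85.23, 91.57)

t-interval (σ unknown):
df = n - 1 = 44
t* = 2.692 for 99% confidence

Margin of error = t* · s/√n = 2.692 · 7.9/√45 = 3.17

CI: (85.23, 91.57)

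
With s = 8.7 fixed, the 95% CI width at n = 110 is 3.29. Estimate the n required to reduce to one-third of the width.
n ≈ 990

CI width ∝ 1/√n
To reduce width by factor 3, need √n to grow by 3 → need 3² = 9 times as many samples.

Current: n = 110, width = 3.29
New: n = 990, width ≈ 1.09

Width reduced by factor of 3.29/1.09 = 3.02.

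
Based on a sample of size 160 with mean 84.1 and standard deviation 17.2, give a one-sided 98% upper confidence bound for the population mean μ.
μ ≤ 86.92

Upper bound (one-sided):
t* = 2.071 (one-sided for 98%)
Upper bound = x̄ + t* · s/√n = 84.1 + 2.071 · 17.2/√160 = 86.92

We are 98% confident that μ ≤ 86.92.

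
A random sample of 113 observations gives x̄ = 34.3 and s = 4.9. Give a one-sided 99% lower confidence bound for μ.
μ ≥ 33.21

Lower bound (one-sided):
t* = 2.360 (one-sided for 99%)
Lower bound = x̄ - t* · s/√n = 34.3 - 2.360 · 4.9/√113 = 33.21

We are 99% confident that μ ≥ 33.21.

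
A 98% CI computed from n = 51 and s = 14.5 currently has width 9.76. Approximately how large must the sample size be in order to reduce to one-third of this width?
n ≈ 459

CI width ∝ 1/√n
To reduce width by factor 3, need √n to grow by 3 → need 3² = 9 times as many samples.

Current: n = 51, width = 9.76
New: n = 459, width ≈ 3.16

Width reduced by factor of 9.76/3.16 = 3.09.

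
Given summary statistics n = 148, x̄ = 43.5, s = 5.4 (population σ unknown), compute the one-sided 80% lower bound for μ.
μ ≥ 43.13

Lower bound (one-sided):
t* = 0.844 (one-sided for 80%)
Lower bound = x̄ - t* · s/√n = 43.5 - 0.844 · 5.4/√148 = 43.13

We are 80% confident that μ ≥ 43.13.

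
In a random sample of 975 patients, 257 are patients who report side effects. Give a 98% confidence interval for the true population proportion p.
(0.231, 0.296)

Proportion CI:
p̂ = 257/975 = 0.26359
SE = √(p̂(1-p̂)/n) = √(0.26359 · 0.73641 / 975) = 0.01411

z* = 2.326
Margin = z* · SE = 2.326 · 0.01411 = 0.0328

CI: 0.26359 ± 0.0328 = (0.231, 0.296)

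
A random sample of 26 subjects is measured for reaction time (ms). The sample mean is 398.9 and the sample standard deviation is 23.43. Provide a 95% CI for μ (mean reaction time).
(389.43, 408.37)

t-interval (σ unknown):
df = n - 1 = 25
t* = 2.060 for 95% confidence

Margin of error = t* · s/√n = 2.060 · 23.43/√26 = 9.47

CI: (389.43, 408.37)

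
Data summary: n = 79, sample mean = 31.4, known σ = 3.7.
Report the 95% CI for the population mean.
(30.58, 32.22)

z-interval (σ known):
z* = 1.960 for 95% confidence

Margin of error = z* · σ/√n = 1.960 · 3.7/√79 = 0.82

CI: (31.4 - 0.82, 31.4 + 0.82) = (30.58, 32.22)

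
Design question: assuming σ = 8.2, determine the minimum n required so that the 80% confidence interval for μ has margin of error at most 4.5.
n ≥ 6

For margin E ≤ 4.5:
n ≥ (z* · σ / E)²
n ≥ (1.282 · 8.2 / 4.5)²
n ≥ 5.46

Minimum n = 6 (rounding up)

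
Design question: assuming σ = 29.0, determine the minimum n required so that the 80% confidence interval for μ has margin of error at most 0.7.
n ≥ 2821

For margin E ≤ 0.7:
n ≥ (z* · σ / E)²
n ≥ (1.282 · 29.0 / 0.7)²
n ≥ 2820.82

Minimum n = 2821 (rounding up)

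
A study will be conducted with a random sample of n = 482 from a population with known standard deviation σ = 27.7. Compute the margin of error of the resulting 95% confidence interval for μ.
Margin of error = 2.47

Margin of error = z* · σ/√n
= 1.960 · 27.7/√482
= 1.960 · 27.7/21.9545
= 2.47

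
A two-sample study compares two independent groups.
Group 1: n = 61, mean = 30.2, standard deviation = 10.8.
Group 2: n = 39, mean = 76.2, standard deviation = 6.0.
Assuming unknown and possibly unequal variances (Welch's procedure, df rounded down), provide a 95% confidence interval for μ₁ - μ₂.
(-49.34, -42.66)

Difference: x̄₁ - x̄₂ = -46.00
SE = √(s₁²/n₁ + s₂²/n₂) = √(10.8²/61 + 6.0²/39) = 1.6838
df = 96.43 → 96 (Welch–Satterthwaite, rounded down)
t* = 1.985

CI: -46.00 ± 1.985 · 1.6838 = -46.00 ± 3.34 = (-49.34, -42.66)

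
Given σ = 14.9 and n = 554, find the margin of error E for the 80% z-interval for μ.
Margin of error = 0.81

Margin of error = z* · σ/√n
= 1.282 · 14.9/√554
= 1.282 · 14.9/23.5372
= 0.81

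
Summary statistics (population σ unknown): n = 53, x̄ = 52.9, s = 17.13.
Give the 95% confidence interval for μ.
(48.18, 57.62)

t-interval (σ unknown):
df = n - 1 = 52
t* = 2.007 for 95% confidence

Margin of error = t* · s/√n = 2.007 · 17.13/√53 = 4.72

CI: (48.18, 57.62)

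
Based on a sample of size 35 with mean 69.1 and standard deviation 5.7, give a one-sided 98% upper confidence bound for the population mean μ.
μ ≤ 71.16

Upper bound (one-sided):
t* = 2.136 (one-sided for 98%)
Upper bound = x̄ + t* · s/√n = 69.1 + 2.136 · 5.7/√35 = 71.16

We are 98% confident that μ ≤ 71.16.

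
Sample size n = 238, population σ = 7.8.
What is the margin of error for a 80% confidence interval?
Margin of error = 0.65

Margin of error = z* · σ/√n
= 1.282 · 7.8/√238
= 1.282 · 7.8/15.4272
= 0.65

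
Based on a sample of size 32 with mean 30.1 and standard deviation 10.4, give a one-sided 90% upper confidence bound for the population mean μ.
μ ≤ 32.51

Upper bound (one-sided):
t* = 1.309 (one-sided for 90%)
Upper bound = x̄ + t* · s/√n = 30.1 + 1.309 · 10.4/√32 = 32.51

We are 90% confident that μ ≤ 32.51.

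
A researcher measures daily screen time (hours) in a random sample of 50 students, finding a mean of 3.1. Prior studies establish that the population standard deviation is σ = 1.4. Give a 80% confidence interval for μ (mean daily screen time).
(2.85, 3.35)

z-interval (σ known):
z* = 1.282 for 80% confidence

Margin of error = z* · σ/√n = 1.282 · 1.4/√50 = 0.25

CI: (3.1 - 0.25, 3.1 + 0.25) = (2.85, 3.35)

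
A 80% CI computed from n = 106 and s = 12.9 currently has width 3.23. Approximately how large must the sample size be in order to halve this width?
n ≈ 424

CI width ∝ 1/√n
To reduce width by factor 2, need √n to grow by 2 → need 2² = 4 times as many samples.

Current: n = 106, width = 3.23
New: n = 424, width ≈ 1.61

Width reduced by factor of 3.23/1.61 = 2.01.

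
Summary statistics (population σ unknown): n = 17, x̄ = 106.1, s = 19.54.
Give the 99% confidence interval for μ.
(92.26, 119.94)

t-interval (σ unknown):
df = n - 1 = 16
t* = 2.921 for 99% confidence

Margin of error = t* · s/√n = 2.921 · 19.54/√17 = 13.84

CI: (92.26, 119.94)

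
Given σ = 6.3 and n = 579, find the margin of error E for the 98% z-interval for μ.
Margin of error = 0.61

Margin of error = z* · σ/√n
= 2.326 · 6.3/√579
= 2.326 · 6.3/24.0624
= 0.61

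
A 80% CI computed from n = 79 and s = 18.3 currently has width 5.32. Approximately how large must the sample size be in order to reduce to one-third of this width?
n ≈ 711

CI width ∝ 1/√n
To reduce width by factor 3, need √n to grow by 3 → need 3² = 9 times as many samples.

Current: n = 79, width = 5.32
New: n = 711, width ≈ 1.76

Width reduced by factor of 5.32/1.76 = 3.02.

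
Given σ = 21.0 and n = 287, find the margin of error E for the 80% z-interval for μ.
Margin of error = 1.59

Margin of error = z* · σ/√n
= 1.282 · 21.0/√287
= 1.282 · 21.0/16.9411
= 1.59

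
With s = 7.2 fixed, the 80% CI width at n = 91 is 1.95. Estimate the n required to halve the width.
n ≈ 364

CI width ∝ 1/√n
To reduce width by factor 2, need √n to grow by 2 → need 2² = 4 times as many samples.

Current: n = 91, width = 1.95
New: n = 364, width ≈ 0.97

Width reduced by factor of 1.95/0.97 = 2.01.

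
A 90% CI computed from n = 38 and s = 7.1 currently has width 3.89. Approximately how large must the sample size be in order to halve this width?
n ≈ 152

CI width ∝ 1/√n
To reduce width by factor 2, need √n to grow by 2 → need 2² = 4 times as many samples.

Current: n = 38, width = 3.89
New: n = 152, width ≈ 1.91

Width reduced by factor of 3.89/1.91 = 2.04.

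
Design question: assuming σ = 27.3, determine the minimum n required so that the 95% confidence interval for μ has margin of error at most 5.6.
n ≥ 92

For margin E ≤ 5.6:
n ≥ (z* · σ / E)²
n ≥ (1.960 · 27.3 / 5.6)²
n ≥ 91.30

Minimum n = 92 (rounding up)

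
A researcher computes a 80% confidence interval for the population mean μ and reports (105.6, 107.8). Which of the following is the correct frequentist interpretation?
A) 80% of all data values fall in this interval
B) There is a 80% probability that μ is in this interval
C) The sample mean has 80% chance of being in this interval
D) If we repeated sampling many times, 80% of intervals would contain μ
D

A) Wrong — a CI is about the parameter μ, not individual data values.
B) Wrong — μ is fixed; the randomness lives in the interval, not in μ.
C) Wrong — x̄ is observed and sits in the interval by construction.
D) Correct — this is the frequentist long-run coverage interpretation.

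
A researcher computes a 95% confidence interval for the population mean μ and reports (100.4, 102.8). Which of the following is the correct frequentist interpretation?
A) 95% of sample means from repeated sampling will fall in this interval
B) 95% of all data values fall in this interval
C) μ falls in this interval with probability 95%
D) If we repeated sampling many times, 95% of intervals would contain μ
D

A) Wrong — coverage applies to intervals containing μ, not to future x̄ values.
B) Wrong — a CI is about the parameter μ, not individual data values.
C) Wrong — μ is fixed; the randomness lives in the interval, not in μ.
D) Correct — this is the frequentist long-run coverage interpretation.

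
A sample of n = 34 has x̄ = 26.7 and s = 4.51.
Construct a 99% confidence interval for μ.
(24.59, 28.81)

t-interval (σ unknown):
df = n - 1 = 33
t* = 2.733 for 99% confidence

Margin of error = t* · s/√n = 2.733 · 4.51/√34 = 2.11

CI: (24.59, 28.81)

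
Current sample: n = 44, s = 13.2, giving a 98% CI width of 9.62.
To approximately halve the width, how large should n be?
n ≈ 176

CI width ∝ 1/√n
To reduce width by factor 2, need √n to grow by 2 → need 2² = 4 times as many samples.

Current: n = 44, width = 9.62
New: n = 176, width ≈ 4.67

Width reduced by factor of 9.62/4.67 = 2.06.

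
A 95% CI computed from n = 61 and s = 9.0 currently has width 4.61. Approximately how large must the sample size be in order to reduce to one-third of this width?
n ≈ 549

CI width ∝ 1/√n
To reduce width by factor 3, need √n to grow by 3 → need 3² = 9 times as many samples.

Current: n = 61, width = 4.61
New: n = 549, width ≈ 1.51

Width reduced by factor of 4.61/1.51 = 3.05.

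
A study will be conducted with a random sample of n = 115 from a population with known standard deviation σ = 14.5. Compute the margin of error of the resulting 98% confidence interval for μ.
Margin of error = 3.15

Margin of error = z* · σ/√n
= 2.326 · 14.5/√115
= 2.326 · 14.5/10.7238
= 3.15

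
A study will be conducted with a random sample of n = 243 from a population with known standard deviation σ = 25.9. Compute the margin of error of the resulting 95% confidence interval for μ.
Margin of error = 3.26

Margin of error = z* · σ/√n
= 1.960 · 25.9/√243
= 1.960 · 25.9/15.5885
= 3.26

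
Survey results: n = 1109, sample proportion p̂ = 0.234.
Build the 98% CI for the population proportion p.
(0.204, 0.264)

Proportion CI:
SE = √(p̂(1-p̂)/n) = √(0.234 · 0.766 / 1109) = 0.01271

z* = 2.326
Margin = z* · SE = 2.326 · 0.01271 = 0.0296

CI: 0.234 ± 0.0296 = (0.204, 0.264)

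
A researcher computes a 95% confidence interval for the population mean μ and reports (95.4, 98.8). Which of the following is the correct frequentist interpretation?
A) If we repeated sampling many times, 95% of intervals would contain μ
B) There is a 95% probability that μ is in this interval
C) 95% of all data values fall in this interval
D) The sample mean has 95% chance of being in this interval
A

A) Correct — this is the frequentist long-run coverage interpretation.
B) Wrong — μ is fixed; the randomness lives in the interval, not in μ.
C) Wrong — a CI is about the parameter μ, not individual data values.
D) Wrong — x̄ is observed and sits in the interval by construction.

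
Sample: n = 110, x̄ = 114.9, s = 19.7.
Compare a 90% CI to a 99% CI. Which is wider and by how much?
99% CI is wider by 3.62

df = 109
90% CI: t* = 1.659, (111.78, 118.02), width = 2 · t* · s/√n = 6.23
99% CI: t* = 2.622, (109.98, 119.82), width = 2 · t* · s/√n = 9.85

The 99% CI is wider by 9.85 - 6.23 = 3.62.
Higher confidence requires a wider interval.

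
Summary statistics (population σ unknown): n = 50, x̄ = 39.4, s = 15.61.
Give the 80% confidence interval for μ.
(36.53, 42.27)

t-interval (σ unknown):
df = n - 1 = 49
t* = 1.299 for 80% confidence

Margin of error = t* · s/√n = 1.299 · 15.61/√50 = 2.87

CI: (36.53, 42.27)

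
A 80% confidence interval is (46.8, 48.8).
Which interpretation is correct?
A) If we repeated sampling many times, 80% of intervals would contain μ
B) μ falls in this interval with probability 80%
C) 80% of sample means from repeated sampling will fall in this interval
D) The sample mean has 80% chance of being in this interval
A

A) Correct — this is the frequentist long-run coverage interpretation.
B) Wrong — μ is fixed; the randomness lives in the interval, not in μ.
C) Wrong — coverage applies to intervals containing μ, not to future x̄ values.
D) Wrong — x̄ is observed and sits in the interval by construction.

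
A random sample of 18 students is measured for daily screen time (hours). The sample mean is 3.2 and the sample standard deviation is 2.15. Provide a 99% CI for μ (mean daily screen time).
(1.73, 4.67)

t-interval (σ unknown):
df = n - 1 = 17
t* = 2.898 for 99% confidence

Margin of error = t* · s/√n = 2.898 · 2.15/√18 = 1.47

CI: (1.73, 4.67)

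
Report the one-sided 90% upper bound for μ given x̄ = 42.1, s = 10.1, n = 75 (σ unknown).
μ ≤ 43.61

Upper bound (one-sided):
t* = 1.293 (one-sided for 90%)
Upper bound = x̄ + t* · s/√n = 42.1 + 1.293 · 10.1/√75 = 43.61

We are 90% confident that μ ≤ 43.61.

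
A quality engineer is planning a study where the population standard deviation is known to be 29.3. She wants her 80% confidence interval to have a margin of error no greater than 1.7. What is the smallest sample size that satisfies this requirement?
n ≥ 489

For margin E ≤ 1.7:
n ≥ (z* · σ / E)²
n ≥ (1.282 · 29.3 / 1.7)²
n ≥ 488.22

Minimum n = 489 (rounding up)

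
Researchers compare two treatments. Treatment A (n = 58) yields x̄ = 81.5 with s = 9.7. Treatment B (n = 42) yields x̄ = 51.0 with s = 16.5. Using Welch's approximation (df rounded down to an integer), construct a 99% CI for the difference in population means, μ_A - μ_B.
(22.93, 38.07)

Difference: x̄₁ - x̄₂ = 30.50
SE = √(s₁²/n₁ + s₂²/n₂) = √(9.7²/58 + 16.5²/42) = 2.8468
df = 61.33 → 61 (Welch–Satterthwaite, rounded down)
t* = 2.659

CI: 30.50 ± 2.659 · 2.8468 = 30.50 ± 7.57 = (22.93, 38.07)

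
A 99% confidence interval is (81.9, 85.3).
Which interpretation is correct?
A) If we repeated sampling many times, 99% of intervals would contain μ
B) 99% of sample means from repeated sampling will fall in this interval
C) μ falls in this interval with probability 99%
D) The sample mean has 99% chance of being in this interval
A

A) Correct — this is the frequentist long-run coverage interpretation.
B) Wrong — coverage applies to intervals containing μ, not to future x̄ values.
C) Wrong — μ is fixed; the randomness lives in the interval, not in μ.
D) Wrong — x̄ is observed and sits in the interval by construction.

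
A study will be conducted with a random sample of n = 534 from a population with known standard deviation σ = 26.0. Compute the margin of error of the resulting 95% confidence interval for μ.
Margin of error = 2.21

Margin of error = z* · σ/√n
= 1.960 · 26.0/√534
= 1.960 · 26.0/23.1084
= 2.21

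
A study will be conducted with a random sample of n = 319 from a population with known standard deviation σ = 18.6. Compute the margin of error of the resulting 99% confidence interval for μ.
Margin of error = 2.68

Margin of error = z* · σ/√n
= 2.576 · 18.6/√319
= 2.576 · 18.6/17.8606
= 2.68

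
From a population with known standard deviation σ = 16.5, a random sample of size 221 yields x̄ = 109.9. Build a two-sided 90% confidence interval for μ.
(108.07, 111.73)

z-interval (σ known):
z* = 1.645 for 90% confidence

Margin of error = z* · σ/√n = 1.645 · 16.5/√221 = 1.83

CI: (109.9 - 1.83, 109.9 + 1.83) = (108.07, 111.73)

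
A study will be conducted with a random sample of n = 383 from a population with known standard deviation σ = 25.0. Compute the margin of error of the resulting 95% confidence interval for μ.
Margin of error = 2.50

Margin of error = z* · σ/√n
= 1.960 · 25.0/√383
= 1.960 · 25.0/19.5704
= 2.50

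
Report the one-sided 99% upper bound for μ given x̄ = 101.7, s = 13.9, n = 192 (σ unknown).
μ ≤ 104.05

Upper bound (one-sided):
t* = 2.346 (one-sided for 99%)
Upper bound = x̄ + t* · s/√n = 101.7 + 2.346 · 13.9/√192 = 104.05

We are 99% confident that μ ≤ 104.05.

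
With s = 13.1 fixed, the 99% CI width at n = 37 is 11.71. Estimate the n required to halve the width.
n ≈ 148

CI width ∝ 1/√n
To reduce width by factor 2, need √n to grow by 2 → need 2² = 4 times as many samples.

Current: n = 37, width = 11.71
New: n = 148, width ≈ 5.62

Width reduced by factor of 11.71/5.62 = 2.08.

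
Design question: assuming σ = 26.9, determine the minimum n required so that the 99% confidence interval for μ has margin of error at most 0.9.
n ≥ 5929

For margin E ≤ 0.9:
n ≥ (z* · σ / E)²
n ≥ (2.576 · 26.9 / 0.9)²
n ≥ 5928.04

Minimum n = 5929 (rounding up)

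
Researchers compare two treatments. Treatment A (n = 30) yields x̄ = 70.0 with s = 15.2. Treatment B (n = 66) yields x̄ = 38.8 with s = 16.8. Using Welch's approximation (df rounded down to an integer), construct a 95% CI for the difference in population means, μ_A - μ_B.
(24.28, 38.12)

Difference: x̄₁ - x̄₂ = 31.20
SE = √(s₁²/n₁ + s₂²/n₂) = √(15.2²/30 + 16.8²/66) = 3.4609
df = 61.66 → 61 (Welch–Satterthwaite, rounded down)
t* = 2.000

CI: 31.20 ± 2.000 · 3.4609 = 31.20 ± 6.92 = (24.28, 38.12)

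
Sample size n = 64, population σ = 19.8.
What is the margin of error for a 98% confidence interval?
Margin of error = 5.76

Margin of error = z* · σ/√n
= 2.326 · 19.8/√64
= 2.326 · 19.8/8.0000
= 5.76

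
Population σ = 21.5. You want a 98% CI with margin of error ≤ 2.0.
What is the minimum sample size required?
n ≥ 626

For margin E ≤ 2.0:
n ≥ (z* · σ / E)²
n ≥ (2.326 · 21.5 / 2.0)²
n ≥ 625.23

Minimum n = 626 (rounding up)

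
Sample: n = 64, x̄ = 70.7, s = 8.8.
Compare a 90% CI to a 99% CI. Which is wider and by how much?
99% CI is wider by 2.17

df = 63
90% CI: t* = 1.669, (68.86, 72.54), width = 2 · t* · s/√n = 3.67
99% CI: t* = 2.656, (67.78, 73.62), width = 2 · t* · s/√n = 5.84

The 99% CI is wider by 5.84 - 3.67 = 2.17.
Higher confidence requires a wider interval.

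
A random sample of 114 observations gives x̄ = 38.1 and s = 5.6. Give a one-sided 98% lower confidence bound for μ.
μ ≥ 37.01

Lower bound (one-sided):
t* = 2.078 (one-sided for 98%)
Lower bound = x̄ - t* · s/√n = 38.1 - 2.078 · 5.6/√114 = 37.01

We are 98% confident that μ ≥ 37.01.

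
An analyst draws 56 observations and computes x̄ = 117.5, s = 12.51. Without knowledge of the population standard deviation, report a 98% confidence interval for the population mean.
(113.49, 121.51)

t-interval (σ unknown):
df = n - 1 = 55
t* = 2.396 for 98% confidence

Margin of error = t* · s/√n = 2.396 · 12.51/√56 = 4.01

CI: (113.49, 121.51)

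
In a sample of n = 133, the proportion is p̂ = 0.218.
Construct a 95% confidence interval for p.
(0.148, 0.288)

Proportion CI:
SE = √(p̂(1-p̂)/n) = √(0.218 · 0.782 / 133) = 0.03580

z* = 1.960
Margin = z* · SE = 1.960 · 0.03580 = 0.0702

CI: 0.218 ± 0.0702 = (0.148, 0.288)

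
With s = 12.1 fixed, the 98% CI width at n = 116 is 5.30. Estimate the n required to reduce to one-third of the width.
n ≈ 1044

CI width ∝ 1/√n
To reduce width by factor 3, need √n to grow by 3 → need 3² = 9 times as many samples.

Current: n = 116, width = 5.30
New: n = 1044, width ≈ 1.75

Width reduced by factor of 5.30/1.75 = 3.03.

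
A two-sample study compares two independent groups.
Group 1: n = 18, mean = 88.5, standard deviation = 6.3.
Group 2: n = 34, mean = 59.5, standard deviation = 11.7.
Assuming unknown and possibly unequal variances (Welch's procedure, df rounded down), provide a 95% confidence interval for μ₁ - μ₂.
(23.98, 34.02)

Difference: x̄₁ - x̄₂ = 29.00
SE = √(s₁²/n₁ + s₂²/n₂) = √(6.3²/18 + 11.7²/34) = 2.4962
df = 49.96 → 49 (Welch–Satterthwaite, rounded down)
t* = 2.010

CI: 29.00 ± 2.010 · 2.4962 = 29.00 ± 5.02 = (23.98, 34.02)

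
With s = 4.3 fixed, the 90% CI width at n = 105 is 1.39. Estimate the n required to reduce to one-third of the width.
n ≈ 945

CI width ∝ 1/√n
To reduce width by factor 3, need √n to grow by 3 → need 3² = 9 times as many samples.

Current: n = 105, width = 1.39
New: n = 945, width ≈ 0.46

Width reduced by factor of 1.39/0.46 = 3.02.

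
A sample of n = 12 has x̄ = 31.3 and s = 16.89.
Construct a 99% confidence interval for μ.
(16.16, 46.44)

t-interval (σ unknown):
df = n - 1 = 11
t* = 3.106 for 99% confidence

Margin of error = t* · s/√n = 3.106 · 16.89/√12 = 15.14

CI: (16.16, 46.44)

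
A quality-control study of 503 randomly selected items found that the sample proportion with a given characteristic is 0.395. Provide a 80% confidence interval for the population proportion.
(0.367, 0.423)

Proportion CI:
SE = √(p̂(1-p̂)/n) = √(0.395 · 0.605 / 503) = 0.02180

z* = 1.282
Margin = z* · SE = 1.282 · 0.02180 = 0.0279

CI: 0.395 ± 0.0279 = (0.367, 0.423)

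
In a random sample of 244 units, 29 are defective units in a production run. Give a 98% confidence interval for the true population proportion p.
(0.071, 0.167)

Proportion CI:
p̂ = 29/244 = 0.11885
SE = √(p̂(1-p̂)/n) = √(0.11885 · 0.88115 / 244) = 0.02072

z* = 2.326
Margin = z* · SE = 2.326 · 0.02072 = 0.0482

CI: 0.11885 ± 0.0482 = (0.071, 0.167)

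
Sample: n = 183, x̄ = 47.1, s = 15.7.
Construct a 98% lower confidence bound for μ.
μ ≥ 44.70

Lower bound (one-sided):
t* = 2.069 (one-sided for 98%)
Lower bound = x̄ - t* · s/√n = 47.1 - 2.069 · 15.7/√183 = 44.70

We are 98% confident that μ ≥ 44.70.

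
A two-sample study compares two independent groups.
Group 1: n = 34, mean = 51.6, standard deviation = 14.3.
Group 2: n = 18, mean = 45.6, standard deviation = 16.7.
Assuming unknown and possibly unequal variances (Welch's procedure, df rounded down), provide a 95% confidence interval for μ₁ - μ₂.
(-3.47, 15.47)

Difference: x̄₁ - x̄₂ = 6.00
SE = √(s₁²/n₁ + s₂²/n₂) = √(14.3²/34 + 16.7²/18) = 4.6377
df = 30.40 → 30 (Welch–Satterthwaite, rounded down)
t* = 2.042

CI: 6.00 ± 2.042 · 4.6377 = 6.00 ± 9.47 = (-3.47, 15.47)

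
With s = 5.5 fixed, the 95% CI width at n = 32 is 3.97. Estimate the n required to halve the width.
n ≈ 128

CI width ∝ 1/√n
To reduce width by factor 2, need √n to grow by 2 → need 2² = 4 times as many samples.

Current: n = 32, width = 3.97
New: n = 128, width ≈ 1.92

Width reduced by factor of 3.97/1.92 = 2.07.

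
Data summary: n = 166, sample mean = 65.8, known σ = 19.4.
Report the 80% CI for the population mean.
(63.87, 67.73)

z-interval (σ known):
z* = 1.282 for 80% confidence

Margin of error = z* · σ/√n = 1.282 · 19.4/√166 = 1.93

CI: (65.8 - 1.93, 65.8 + 1.93) = (63.87, 67.73)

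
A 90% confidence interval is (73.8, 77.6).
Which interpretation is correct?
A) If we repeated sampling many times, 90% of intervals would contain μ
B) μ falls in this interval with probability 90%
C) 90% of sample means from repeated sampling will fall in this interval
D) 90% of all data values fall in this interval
A

A) Correct — this is the frequentist long-run coverage interpretation.
B) Wrong — μ is fixed; the randomness lives in the interval, not in μ.
C) Wrong — coverage applies to intervals containing μ, not to future x̄ values.
D) Wrong — a CI is about the parameter μ, not individual data values.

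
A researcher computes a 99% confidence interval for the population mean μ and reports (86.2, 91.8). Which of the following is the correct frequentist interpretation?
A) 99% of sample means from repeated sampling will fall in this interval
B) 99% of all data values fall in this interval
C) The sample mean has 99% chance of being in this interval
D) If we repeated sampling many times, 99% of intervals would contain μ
D

A) Wrong — coverage applies to intervals containing μ, not to future x̄ values.
B) Wrong — a CI is about the parameter μ, not individual data values.
C) Wrong — x̄ is observed and sits in the interval by construction.
D) Correct — this is the frequentist long-run coverage interpretation.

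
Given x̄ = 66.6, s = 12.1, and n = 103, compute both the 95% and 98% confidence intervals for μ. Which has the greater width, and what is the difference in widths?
98% CI is wider by 0.90

df = 102
95% CI: t* = 1.983, (64.24, 68.96), width = 2 · t* · s/√n = 4.73
98% CI: t* = 2.363, (63.78, 69.42), width = 2 · t* · s/√n = 5.63

The 98% CI is wider by 5.63 - 4.73 = 0.90.
Higher confidence requires a wider interval.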